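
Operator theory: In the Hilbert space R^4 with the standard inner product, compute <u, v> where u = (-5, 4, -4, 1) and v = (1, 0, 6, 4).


Computing the standard inner product <u, v> = sum u_i * v_i
= -5*1 + 4*0 + -4*6 + 1*4
= -5 + 0 + -24 + 4
= -25

-25


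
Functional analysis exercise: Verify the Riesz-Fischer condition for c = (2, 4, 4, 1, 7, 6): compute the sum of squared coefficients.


sum |c_n|^2 = 2^2 + 4^2 + 4^2 + 1^2 + 7^2 + 6^2
= 4 + 16 + 16 + 1 + 49 + 36
= 122

122


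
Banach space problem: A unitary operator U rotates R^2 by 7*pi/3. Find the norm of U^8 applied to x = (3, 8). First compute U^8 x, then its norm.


U is a rotation by theta = 7*pi/3
U^8 = rotation by 8*theta = 56*pi/3 = 2*pi/3 (mod 2*pi)
cos(2*pi/3) = -0.5000, sin(2*pi/3) = 0.8660
U^8 x = (-0.5000 * 3 - 0.8660 * 8, 0.8660 * 3 + -0.5000 * 8)
= (-8.4282, -1.4019)
||U^8 x|| = sqrt((-8.4282)^2 + (-1.4019)^2) = sqrt(73.0000) = 8.5440

8.5440


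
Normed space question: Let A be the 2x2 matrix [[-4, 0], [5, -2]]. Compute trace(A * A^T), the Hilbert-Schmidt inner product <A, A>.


trace(A * A^T) = sum of squares of all entries
= (-4)^2 + 0^2 + 5^2 + (-2)^2
= 16 + 0 + 25 + 4
= 45

45


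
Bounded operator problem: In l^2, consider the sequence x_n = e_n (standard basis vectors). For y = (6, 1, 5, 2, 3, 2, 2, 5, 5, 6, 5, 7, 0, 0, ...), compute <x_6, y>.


x_6 = e_6 is the standard basis vector with 1 in position 6.
<x_6, y> = y_6 = 2
As n -> infinity, <x_n, y> -> 0, confirming weak convergence of (x_n) to 0.

2


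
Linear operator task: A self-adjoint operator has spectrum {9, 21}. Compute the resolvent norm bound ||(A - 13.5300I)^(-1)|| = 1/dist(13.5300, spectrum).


dist(13.5300, {9, 21}) = min(|13.5300 - 9|, |13.5300 - 21|)
= min(4.5300, 7.4700) = 4.5300
Resolvent bound = 1/4.5300 = 0.2208

0.2208


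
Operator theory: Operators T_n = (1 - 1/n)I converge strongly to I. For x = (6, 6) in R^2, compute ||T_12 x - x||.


T_12 x - x = (1 - 1/12)x - x = -x/12
||x|| = sqrt(72) = 8.4853
||T_12 x - x|| = ||x||/12 = 8.4853/12 = 0.7071

0.7071


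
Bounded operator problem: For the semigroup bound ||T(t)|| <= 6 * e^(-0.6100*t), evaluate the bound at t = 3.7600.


||T(3.7600)|| <= 6 * exp(-0.6100 * 3.7600)
= 6 * exp(-2.2936)
= 6 * 0.1009
= 0.6054

0.6054


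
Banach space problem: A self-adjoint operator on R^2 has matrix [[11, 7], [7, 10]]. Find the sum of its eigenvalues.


For a self-adjoint (symmetric) matrix, the eigenvalues are real.
The sum of eigenvalues equals the trace of the matrix.
trace = 11 + 10 = 21

21


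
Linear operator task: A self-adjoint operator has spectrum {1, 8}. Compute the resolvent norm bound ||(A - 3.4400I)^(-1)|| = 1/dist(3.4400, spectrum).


dist(3.4400, {1, 8}) = min(|3.4400 - 1|, |3.4400 - 8|)
= min(2.4400, 4.5600) = 2.4400
Resolvent bound = 1/2.4400 = 0.4098

0.4098


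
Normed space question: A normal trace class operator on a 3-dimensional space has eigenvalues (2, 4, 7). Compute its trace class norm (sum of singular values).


For a normal operator, singular values equal |eigenvalues|.
Trace norm = sum |lambda_i| = 2 + 4 + 7
= 13

13


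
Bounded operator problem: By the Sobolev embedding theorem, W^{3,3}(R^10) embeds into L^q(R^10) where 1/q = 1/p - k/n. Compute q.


Using the Sobolev embedding formula: 1/q = 1/p - k/n
1/q = 1/3 - 3/10 = 1/30
q = 1/(1/30) = 30

30.0000


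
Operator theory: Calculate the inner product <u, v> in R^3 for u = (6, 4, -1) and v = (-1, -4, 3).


Computing the standard inner product <u, v> = sum u_i * v_i
= 6*-1 + 4*-4 + -1*3
= -6 + -16 + -3
= -25

-25


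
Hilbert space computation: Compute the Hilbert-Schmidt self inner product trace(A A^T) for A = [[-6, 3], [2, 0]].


trace(A * A^T) = sum of squares of all entries
= (-6)^2 + 3^2 + 2^2 + 0^2
= 36 + 9 + 4 + 0
= 49

49


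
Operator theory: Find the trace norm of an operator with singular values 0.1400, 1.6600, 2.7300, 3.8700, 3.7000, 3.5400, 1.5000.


The nuclear norm is the sum of all singular values.
||T||_1 = 0.1400 + 1.6600 + 2.7300 + 3.8700 + 3.7000 + 3.5400 + 1.5000
= 17.1400

17.1400


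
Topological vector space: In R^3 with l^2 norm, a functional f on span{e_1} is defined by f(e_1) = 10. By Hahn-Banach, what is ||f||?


The norm of f is given by ||f|| = sup_{||x||=1} |f(x)|.
On span{e_1}, ||e_1|| = 1, so ||f|| = |f(e_1)| / ||e_1||
= |10| / 1 = 10.0000

10.0000


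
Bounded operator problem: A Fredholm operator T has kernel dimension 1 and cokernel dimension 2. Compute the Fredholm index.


The Fredholm index is defined as ind(T) = dim(ker T) - dim(coker T)
= 1 - 2
= -1

-1


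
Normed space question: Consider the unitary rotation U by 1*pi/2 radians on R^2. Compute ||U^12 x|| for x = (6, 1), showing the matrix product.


U is a rotation by theta = 1*pi/2
U^12 = rotation by 12*theta = 12*pi/2 = 0*pi/2 (mod 2*pi)
cos(0*pi/2) = 1.0000, sin(0*pi/2) = 0.0000
U^12 x = (1.0000 * 6 - 0.0000 * 1, 0.0000 * 6 + 1.0000 * 1)
= (6.0000, 1.0000)
||U^12 x|| = sqrt(6.0000^2 + 1.0000^2) = sqrt(37.0000) = 6.0828

6.0828


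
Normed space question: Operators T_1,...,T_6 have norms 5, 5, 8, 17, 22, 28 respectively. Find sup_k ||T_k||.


By the Uniform Boundedness Principle, the supremum of norms is finite.
sup_k ||T_k|| = max(5, 5, 8, 17, 22, 28) = 28

28


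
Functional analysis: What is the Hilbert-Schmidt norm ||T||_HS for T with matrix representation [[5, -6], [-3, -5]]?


The Hilbert-Schmidt norm is sqrt(sum of squares of all entries).
Sum of squares = 5^2 + (-6)^2 + (-3)^2 + (-5)^2
= 25 + 36 + 9 + 25 = 95
||T||_HS = sqrt(95) = 9.7468

9.7468


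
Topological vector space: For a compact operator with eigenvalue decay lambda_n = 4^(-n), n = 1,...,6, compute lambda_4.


The eigenvalue formula gives lambda_4 = 1/4^4
= 1/256
= 0.0039

0.0039


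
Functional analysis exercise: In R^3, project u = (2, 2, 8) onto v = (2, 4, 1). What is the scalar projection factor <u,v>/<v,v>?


Computing <u,v> = 2*2 + 2*4 + 8*1 = 20
Computing <v,v> = 2^2 + 4^2 + 1^2 = 21
Projection coefficient = 20/21 = 0.9524

0.9524


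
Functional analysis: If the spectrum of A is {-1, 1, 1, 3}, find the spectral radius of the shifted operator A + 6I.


Spectrum of A + 6I = {5, 7, 7, 9}
Spectral radius = max |lambda| over the shifted spectrum
= max(5, 7, 7, 9) = 9

9


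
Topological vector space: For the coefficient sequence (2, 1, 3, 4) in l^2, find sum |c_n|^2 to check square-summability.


sum |c_n|^2 = 2^2 + 1^2 + 3^2 + 4^2
= 4 + 1 + 9 + 16
= 30

30


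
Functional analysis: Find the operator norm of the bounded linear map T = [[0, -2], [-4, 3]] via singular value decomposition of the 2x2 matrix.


A^T A = [[16, -12], [-12, 13]]
trace(A^T A) = 29, det(A^T A) = 64
discriminant = 29^2 - 4*64 = 585
Largest eigenvalue of A^T A = (trace + sqrt(disc))/2 = 26.5934
||T|| = sqrt(26.5934) = 5.1569

5.1569


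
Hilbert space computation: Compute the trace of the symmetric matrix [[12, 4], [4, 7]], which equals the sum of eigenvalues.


For a self-adjoint (symmetric) matrix, the eigenvalues are real.
The sum of eigenvalues equals the trace of the matrix.
trace = 12 + 7 = 19

19


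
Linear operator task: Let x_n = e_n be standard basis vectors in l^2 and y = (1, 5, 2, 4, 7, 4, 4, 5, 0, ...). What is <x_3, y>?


x_3 = e_3 is the standard basis vector with 1 in position 3.
<x_3, y> = y_3 = 2
As n -> infinity, <x_n, y> -> 0, confirming weak convergence of (x_n) to 0.

2


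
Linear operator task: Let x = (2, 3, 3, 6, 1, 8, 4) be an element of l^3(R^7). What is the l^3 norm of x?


The l^3 norm = (sum |x_i|^3)^(1/3)
Sum of 3th powers = 8 + 27 + 27 + 216 + 1 + 512 + 64 = 855
||x||_3 = (855)^(1/3) = 9.4912

9.4912


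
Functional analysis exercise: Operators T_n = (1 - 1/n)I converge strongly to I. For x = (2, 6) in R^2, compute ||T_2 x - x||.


T_2 x - x = (1 - 1/2)x - x = -x/2
||x|| = sqrt(40) = 6.3246
||T_2 x - x|| = ||x||/2 = 6.3246/2 = 3.1623

3.1623


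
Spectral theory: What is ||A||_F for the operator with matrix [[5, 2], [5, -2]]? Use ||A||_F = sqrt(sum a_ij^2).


||A||_F^2 = sum a_ij^2
= 5^2 + 2^2 + 5^2 + (-2)^2
= 25 + 4 + 25 + 4 = 58
||A||_F = sqrt(58) = 7.6158

7.6158


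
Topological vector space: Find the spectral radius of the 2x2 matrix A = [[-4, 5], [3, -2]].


For a 2x2 matrix, eigenvalues satisfy lambda^2 - (trace)*lambda + det = 0
trace = -4 + -2 = -6
det = -4*-2 - 5*3 = -7
discriminant = (-6)^2 - 4*(-7) = 64
spectral radius = max |eigenvalue| = 7.0000

7.0000


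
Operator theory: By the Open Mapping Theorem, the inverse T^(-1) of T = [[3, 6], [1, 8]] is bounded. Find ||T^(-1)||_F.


det(T) = 3*8 - 6*1 = 18
T^(-1) = (1/18) * [[8, -6], [-1, 3]] = [[0.4444, -0.3333], [-0.0556, 0.1667]]
||T^(-1)||_F^2 = 0.4444^2 + (-0.3333)^2 + (-0.0556)^2 + 0.1667^2 = 0.3395
||T^(-1)||_F = sqrt(0.3395) = 0.5827

0.5827


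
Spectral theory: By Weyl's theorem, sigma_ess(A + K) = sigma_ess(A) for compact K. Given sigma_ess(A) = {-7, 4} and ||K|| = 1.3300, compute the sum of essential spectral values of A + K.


By Weyl's theorem, the essential spectrum is invariant under compact perturbations.
sigma_ess(A + K) = sigma_ess(A) = {-7, 4}
Sum = -7 + 4 = -3

-3


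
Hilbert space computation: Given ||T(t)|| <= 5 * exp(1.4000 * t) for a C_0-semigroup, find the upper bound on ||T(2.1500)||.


||T(2.1500)|| <= 5 * exp(1.4000 * 2.1500)
= 5 * exp(3.0100)
= 5 * 20.2874
= 101.4370

101.4370


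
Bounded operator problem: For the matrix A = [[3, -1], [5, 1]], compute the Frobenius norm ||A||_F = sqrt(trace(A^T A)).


||A||_F^2 = sum a_ij^2
= 3^2 + (-1)^2 + 5^2 + 1^2
= 9 + 1 + 25 + 1 = 36
||A||_F = sqrt(36) = 6.0000

6.0000


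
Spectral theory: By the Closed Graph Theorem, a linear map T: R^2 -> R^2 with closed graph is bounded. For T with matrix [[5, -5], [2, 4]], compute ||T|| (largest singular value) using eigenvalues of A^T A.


A^T A = [[29, -17], [-17, 41]]
trace(A^T A) = 70, det(A^T A) = 900
discriminant = 70^2 - 4*900 = 1300
Largest eigenvalue of A^T A = (trace + sqrt(disc))/2 = 53.0278
||T|| = sqrt(53.0278) = 7.2820

7.2820


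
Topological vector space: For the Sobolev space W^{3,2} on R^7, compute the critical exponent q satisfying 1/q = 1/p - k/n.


Using the Sobolev embedding formula: 1/q = 1/p - k/n
1/q = 1/2 - 3/7 = 1/14
q = 1/(1/14) = 14

14.0000


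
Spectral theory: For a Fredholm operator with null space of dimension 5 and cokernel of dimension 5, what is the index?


The Fredholm index is defined as ind(T) = dim(ker T) - dim(coker T)
= 5 - 5
= 0

0


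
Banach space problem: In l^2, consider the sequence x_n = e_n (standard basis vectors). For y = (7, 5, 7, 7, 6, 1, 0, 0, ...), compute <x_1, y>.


x_1 = e_1 is the standard basis vector with 1 in position 1.
<x_1, y> = y_1 = 7
As n -> infinity, <x_n, y> -> 0, confirming weak convergence of (x_n) to 0.

7


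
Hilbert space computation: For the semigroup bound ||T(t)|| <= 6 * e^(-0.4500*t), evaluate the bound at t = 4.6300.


||T(4.6300)|| <= 6 * exp(-0.4500 * 4.6300)
= 6 * exp(-2.0835)
= 6 * 0.1245
= 0.7470

0.7470


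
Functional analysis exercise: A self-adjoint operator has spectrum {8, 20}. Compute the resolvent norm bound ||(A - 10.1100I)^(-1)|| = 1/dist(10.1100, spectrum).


dist(10.1100, {8, 20}) = min(|10.1100 - 8|, |10.1100 - 20|)
= min(2.1100, 9.8900) = 2.1100
Resolvent bound = 1/2.1100 = 0.4739

0.4739


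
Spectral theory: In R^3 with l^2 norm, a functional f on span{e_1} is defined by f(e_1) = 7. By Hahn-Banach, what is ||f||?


The norm of f is given by ||f|| = sup_{||x||=1} |f(x)|.
On span{e_1}, ||e_1|| = 1, so ||f|| = |f(e_1)| / ||e_1||
= |7| / 1 = 7.0000

7.0000


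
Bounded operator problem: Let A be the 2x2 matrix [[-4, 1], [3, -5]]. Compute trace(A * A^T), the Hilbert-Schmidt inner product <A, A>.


trace(A * A^T) = sum of squares of all entries
= (-4)^2 + 1^2 + 3^2 + (-5)^2
= 16 + 1 + 9 + 25
= 51

51


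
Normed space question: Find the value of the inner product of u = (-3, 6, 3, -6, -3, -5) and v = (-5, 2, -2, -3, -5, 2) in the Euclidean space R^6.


Computing the standard inner product <u, v> = sum u_i * v_i
= -3*-5 + 6*2 + 3*-2 + -6*-3 + -3*-5 + -5*2
= 15 + 12 + -6 + 18 + 15 + -10
= 44

44


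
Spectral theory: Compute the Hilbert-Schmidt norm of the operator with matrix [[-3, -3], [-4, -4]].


The Hilbert-Schmidt norm is sqrt(sum of squares of all entries).
Sum of squares = (-3)^2 + (-3)^2 + (-4)^2 + (-4)^2
= 9 + 9 + 16 + 16 = 50
||T||_HS = sqrt(50) = 7.0711

7.0711


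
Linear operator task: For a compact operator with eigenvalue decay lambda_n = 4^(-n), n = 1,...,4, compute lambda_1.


The eigenvalue formula gives lambda_1 = 1/4^1
= 1/4
= 0.2500

0.2500


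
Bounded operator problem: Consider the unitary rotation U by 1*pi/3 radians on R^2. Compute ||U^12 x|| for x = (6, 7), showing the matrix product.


U is a rotation by theta = 1*pi/3
U^12 = rotation by 12*theta = 12*pi/3 = 0*pi/3 (mod 2*pi)
cos(0*pi/3) = 1.0000, sin(0*pi/3) = 0.0000
U^12 x = (1.0000 * 6 - 0.0000 * 7, 0.0000 * 6 + 1.0000 * 7)
= (6.0000, 7.0000)
||U^12 x|| = sqrt(6.0000^2 + 7.0000^2) = sqrt(85.0000) = 9.2195

9.2195


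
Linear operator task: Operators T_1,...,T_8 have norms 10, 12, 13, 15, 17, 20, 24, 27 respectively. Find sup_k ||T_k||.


By the Uniform Boundedness Principle, the supremum of norms is finite.
sup_k ||T_k|| = max(10, 12, 13, 15, 17, 20, 24, 27) = 27

27


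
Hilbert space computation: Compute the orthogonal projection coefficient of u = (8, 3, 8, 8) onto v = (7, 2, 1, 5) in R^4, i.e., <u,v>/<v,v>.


Computing <u,v> = 8*7 + 3*2 + 8*1 + 8*5 = 110
Computing <v,v> = 7^2 + 2^2 + 1^2 + 5^2 = 79
Projection coefficient = 110/79 = 1.3924

1.3924


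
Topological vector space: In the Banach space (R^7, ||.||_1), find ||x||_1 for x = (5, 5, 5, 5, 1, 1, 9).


The l^1 norm equals the sum of absolute values of all components.
||x||_1 = 5 + 5 + 5 + 5 + 1 + 1 + 9
= 31

31.0000


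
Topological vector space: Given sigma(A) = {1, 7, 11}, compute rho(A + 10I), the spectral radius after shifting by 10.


Spectrum of A + 10I = {11, 17, 21}
Spectral radius = max |lambda| over the shifted spectrum
= max(11, 17, 21) = 21

21


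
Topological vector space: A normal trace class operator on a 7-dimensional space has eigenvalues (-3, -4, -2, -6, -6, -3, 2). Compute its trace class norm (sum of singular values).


For a normal operator, singular values equal |eigenvalues|.
Trace norm = sum |lambda_i| = 3 + 4 + 2 + 6 + 6 + 3 + 2
= 26

26


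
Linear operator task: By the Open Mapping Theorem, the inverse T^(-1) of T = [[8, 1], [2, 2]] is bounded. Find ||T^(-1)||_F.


det(T) = 8*2 - 1*2 = 14
T^(-1) = (1/14) * [[2, -1], [-2, 8]] = [[0.1429, -0.0714], [-0.1429, 0.5714]]
||T^(-1)||_F^2 = 0.1429^2 + (-0.0714)^2 + (-0.1429)^2 + 0.5714^2 = 0.3724
||T^(-1)||_F = sqrt(0.3724) = 0.6103

0.6103


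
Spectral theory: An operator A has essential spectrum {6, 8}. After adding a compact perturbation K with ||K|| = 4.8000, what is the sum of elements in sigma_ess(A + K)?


By Weyl's theorem, the essential spectrum is invariant under compact perturbations.
sigma_ess(A + K) = sigma_ess(A) = {6, 8}
Sum = 6 + 8 = 14

14


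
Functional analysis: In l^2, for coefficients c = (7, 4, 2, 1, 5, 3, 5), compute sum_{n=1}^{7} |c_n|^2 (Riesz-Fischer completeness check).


sum |c_n|^2 = 7^2 + 4^2 + 2^2 + 1^2 + 5^2 + 3^2 + 5^2
= 49 + 16 + 4 + 1 + 25 + 9 + 25
= 129

129


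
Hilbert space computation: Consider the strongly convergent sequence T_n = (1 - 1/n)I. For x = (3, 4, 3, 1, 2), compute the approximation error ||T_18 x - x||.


T_18 x - x = (1 - 1/18)x - x = -x/18
||x|| = sqrt(39) = 6.2450
||T_18 x - x|| = ||x||/18 = 6.2450/18 = 0.3469

0.3469


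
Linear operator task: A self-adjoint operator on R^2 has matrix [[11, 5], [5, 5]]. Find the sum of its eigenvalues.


For a self-adjoint (symmetric) matrix, the eigenvalues are real.
The sum of eigenvalues equals the trace of the matrix.
trace = 11 + 5 = 16

16


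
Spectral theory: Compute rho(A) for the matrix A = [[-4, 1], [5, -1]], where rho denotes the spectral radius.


For a 2x2 matrix, eigenvalues satisfy lambda^2 - (trace)*lambda + det = 0
trace = -4 + -1 = -5
det = -4*-1 - 1*5 = -1
discriminant = (-5)^2 - 4*(-1) = 29
spectral radius = max |eigenvalue| = 5.1926

5.1926


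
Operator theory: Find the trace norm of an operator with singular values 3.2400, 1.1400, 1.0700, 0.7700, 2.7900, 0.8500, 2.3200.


The nuclear norm is the sum of all singular values.
||T||_1 = 3.2400 + 1.1400 + 1.0700 + 0.7700 + 2.7900 + 0.8500 + 2.3200
= 12.1800

12.1800


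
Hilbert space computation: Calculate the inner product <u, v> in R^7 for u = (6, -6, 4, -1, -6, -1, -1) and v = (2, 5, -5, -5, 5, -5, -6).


Computing the standard inner product <u, v> = sum u_i * v_i
= 6*2 + -6*5 + 4*-5 + -1*-5 + -6*5 + -1*-5 + -1*-6
= 12 + -30 + -20 + 5 + -30 + 5 + 6
= -52

-52


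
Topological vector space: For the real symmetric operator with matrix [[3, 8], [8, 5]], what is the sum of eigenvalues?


For a self-adjoint (symmetric) matrix, the eigenvalues are real.
The sum of eigenvalues equals the trace of the matrix.
trace = 3 + 5 = 8

8


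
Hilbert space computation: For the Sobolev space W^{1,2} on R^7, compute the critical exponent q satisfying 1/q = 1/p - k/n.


Using the Sobolev embedding formula: 1/q = 1/p - k/n
1/q = 1/2 - 1/7 = 5/14
q = 1/(5/14) = 14/5 = 2.8000

2.8000


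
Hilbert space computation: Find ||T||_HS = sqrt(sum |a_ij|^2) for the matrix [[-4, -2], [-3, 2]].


The Hilbert-Schmidt norm is sqrt(sum of squares of all entries).
Sum of squares = (-4)^2 + (-2)^2 + (-3)^2 + 2^2
= 16 + 4 + 9 + 4 = 33
||T||_HS = sqrt(33) = 5.7446

5.7446


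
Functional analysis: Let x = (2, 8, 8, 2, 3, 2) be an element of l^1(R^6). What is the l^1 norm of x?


The l^1 norm equals the sum of absolute values of all components.
||x||_1 = 2 + 8 + 8 + 2 + 3 + 2
= 25

25.0000


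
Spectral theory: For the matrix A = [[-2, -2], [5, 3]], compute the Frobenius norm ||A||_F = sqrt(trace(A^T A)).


||A||_F^2 = sum a_ij^2
= (-2)^2 + (-2)^2 + 5^2 + 3^2
= 4 + 4 + 25 + 9 = 42
||A||_F = sqrt(42) = 6.4807

6.4807


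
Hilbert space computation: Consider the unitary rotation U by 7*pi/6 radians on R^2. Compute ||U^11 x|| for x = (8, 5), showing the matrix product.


U is a rotation by theta = 7*pi/6
U^11 = rotation by 11*theta = 77*pi/6 = 5*pi/6 (mod 2*pi)
cos(5*pi/6) = -0.8660, sin(5*pi/6) = 0.5000
U^11 x = (-0.8660 * 8 - 0.5000 * 5, 0.5000 * 8 + -0.8660 * 5)
= (-9.4282, -0.3301)
||U^11 x|| = sqrt((-9.4282)^2 + (-0.3301)^2) = sqrt(89.0000) = 9.4340

9.4340


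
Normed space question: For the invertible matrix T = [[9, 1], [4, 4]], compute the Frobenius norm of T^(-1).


det(T) = 9*4 - 1*4 = 32
T^(-1) = (1/32) * [[4, -1], [-4, 9]] = [[0.1250, -0.0312], [-0.1250, 0.2812]]
||T^(-1)||_F^2 = 0.1250^2 + (-0.0312)^2 + (-0.1250)^2 + 0.2812^2 = 0.1113
||T^(-1)||_F = sqrt(0.1113) = 0.3337

0.3337


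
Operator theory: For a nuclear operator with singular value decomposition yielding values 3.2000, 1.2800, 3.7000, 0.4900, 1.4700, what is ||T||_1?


The nuclear norm is the sum of all singular values.
||T||_1 = 3.2000 + 1.2800 + 3.7000 + 0.4900 + 1.4700
= 10.1400

10.1400


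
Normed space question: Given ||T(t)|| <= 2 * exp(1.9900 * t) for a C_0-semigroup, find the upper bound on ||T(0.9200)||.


||T(0.9200)|| <= 2 * exp(1.9900 * 0.9200)
= 2 * exp(1.8308)
= 2 * 6.2389
= 12.4778

12.4778


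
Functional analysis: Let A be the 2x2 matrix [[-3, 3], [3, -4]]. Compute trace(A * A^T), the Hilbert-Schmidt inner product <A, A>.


trace(A * A^T) = sum of squares of all entries
= (-3)^2 + 3^2 + 3^2 + (-4)^2
= 9 + 9 + 9 + 16
= 43

43


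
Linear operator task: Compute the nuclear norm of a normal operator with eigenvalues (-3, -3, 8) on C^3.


For a normal operator, singular values equal |eigenvalues|.
Trace norm = sum |lambda_i| = 3 + 3 + 8
= 14

14


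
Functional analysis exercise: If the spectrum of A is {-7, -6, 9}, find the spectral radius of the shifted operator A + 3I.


Spectrum of A + 3I = {-4, -3, 12}
Spectral radius = max |lambda| over the shifted spectrum
= max(4, 3, 12) = 12

12


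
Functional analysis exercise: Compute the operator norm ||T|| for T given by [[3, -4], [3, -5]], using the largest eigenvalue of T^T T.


A^T A = [[18, -27], [-27, 41]]
trace(A^T A) = 59, det(A^T A) = 9
discriminant = 59^2 - 4*9 = 3445
Largest eigenvalue of A^T A = (trace + sqrt(disc))/2 = 58.8471
||T|| = sqrt(58.8471) = 7.6712

7.6712


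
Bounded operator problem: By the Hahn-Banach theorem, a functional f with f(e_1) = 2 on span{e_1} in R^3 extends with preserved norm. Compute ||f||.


The norm of f is given by ||f|| = sup_{||x||=1} |f(x)|.
On span{e_1}, ||e_1|| = 1, so ||f|| = |f(e_1)| / ||e_1||
= |2| / 1 = 2.0000

2.0000


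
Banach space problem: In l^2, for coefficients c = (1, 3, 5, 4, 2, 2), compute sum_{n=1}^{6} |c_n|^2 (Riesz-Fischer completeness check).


sum |c_n|^2 = 1^2 + 3^2 + 5^2 + 4^2 + 2^2 + 2^2
= 1 + 9 + 25 + 16 + 4 + 4
= 59

59


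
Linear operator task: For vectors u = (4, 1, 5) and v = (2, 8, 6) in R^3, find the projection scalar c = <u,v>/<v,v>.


Computing <u,v> = 4*2 + 1*8 + 5*6 = 46
Computing <v,v> = 2^2 + 8^2 + 6^2 = 104
Projection coefficient = 46/104 = 0.4423

0.4423


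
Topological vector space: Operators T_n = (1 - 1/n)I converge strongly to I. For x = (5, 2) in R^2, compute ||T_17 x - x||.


T_17 x - x = (1 - 1/17)x - x = -x/17
||x|| = sqrt(29) = 5.3852
||T_17 x - x|| = ||x||/17 = 5.3852/17 = 0.3168

0.3168


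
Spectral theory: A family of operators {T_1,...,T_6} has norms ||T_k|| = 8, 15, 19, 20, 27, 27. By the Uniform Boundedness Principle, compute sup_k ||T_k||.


By the Uniform Boundedness Principle, the supremum of norms is finite.
sup_k ||T_k|| = max(8, 15, 19, 20, 27, 27) = 27

27


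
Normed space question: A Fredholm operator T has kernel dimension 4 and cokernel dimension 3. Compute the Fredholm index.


The Fredholm index is defined as ind(T) = dim(ker T) - dim(coker T)
= 4 - 3
= 1

1


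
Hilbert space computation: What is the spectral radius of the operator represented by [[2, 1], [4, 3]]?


For a 2x2 matrix, eigenvalues satisfy lambda^2 - (trace)*lambda + det = 0
trace = 2 + 3 = 5
det = 2*3 - 1*4 = 2
discriminant = 5^2 - 4*(2) = 17
spectral radius = max |eigenvalue| = 4.5616

4.5616


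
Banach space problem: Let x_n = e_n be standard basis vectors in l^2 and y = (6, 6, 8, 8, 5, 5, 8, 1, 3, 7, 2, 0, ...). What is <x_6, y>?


x_6 = e_6 is the standard basis vector with 1 in position 6.
<x_6, y> = y_6 = 5
As n -> infinity, <x_n, y> -> 0, confirming weak convergence of (x_n) to 0.

5


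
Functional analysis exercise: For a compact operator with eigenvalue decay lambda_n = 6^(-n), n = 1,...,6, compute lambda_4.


The eigenvalue formula gives lambda_4 = 1/6^4
= 1/1296
= 7.7160e-04

7.7160e-04


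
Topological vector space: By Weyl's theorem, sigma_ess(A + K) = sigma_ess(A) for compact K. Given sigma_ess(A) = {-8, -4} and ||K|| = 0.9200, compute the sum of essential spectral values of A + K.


By Weyl's theorem, the essential spectrum is invariant under compact perturbations.
sigma_ess(A + K) = sigma_ess(A) = {-8, -4}
Sum = -8 + -4 = -12

-12


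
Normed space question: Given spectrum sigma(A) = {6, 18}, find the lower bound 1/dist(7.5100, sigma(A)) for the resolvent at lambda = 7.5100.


dist(7.5100, {6, 18}) = min(|7.5100 - 6|, |7.5100 - 18|)
= min(1.5100, 10.4900) = 1.5100
Resolvent bound = 1/1.5100 = 0.6623

0.6623


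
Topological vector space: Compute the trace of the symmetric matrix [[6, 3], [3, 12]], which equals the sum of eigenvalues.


For a self-adjoint (symmetric) matrix, the eigenvalues are real.
The sum of eigenvalues equals the trace of the matrix.
trace = 6 + 12 = 18

18


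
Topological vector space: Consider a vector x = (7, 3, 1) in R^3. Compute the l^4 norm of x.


The l^4 norm = (sum |x_i|^4)^(1/4)
Sum of 4th powers = 2401 + 81 + 1 = 2483
||x||_4 = (2483)^(1/4) = 7.0590

7.0590


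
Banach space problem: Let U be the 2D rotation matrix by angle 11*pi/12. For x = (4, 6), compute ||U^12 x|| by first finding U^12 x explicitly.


U is a rotation by theta = 11*pi/12
U^12 = rotation by 12*theta = 132*pi/12 = 12*pi/12 (mod 2*pi)
cos(12*pi/12) = -1.0000, sin(12*pi/12) = 0.0000
U^12 x = (-1.0000 * 4 - 0.0000 * 6, 0.0000 * 4 + -1.0000 * 6)
= (-4.0000, -6.0000)
||U^12 x|| = sqrt((-4.0000)^2 + (-6.0000)^2) = sqrt(52.0000) = 7.2111

7.2111


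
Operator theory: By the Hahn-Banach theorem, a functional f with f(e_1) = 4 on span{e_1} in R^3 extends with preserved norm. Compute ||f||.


The norm of f is given by ||f|| = sup_{||x||=1} |f(x)|.
On span{e_1}, ||e_1|| = 1, so ||f|| = |f(e_1)| / ||e_1||
= |4| / 1 = 4.0000

4.0000


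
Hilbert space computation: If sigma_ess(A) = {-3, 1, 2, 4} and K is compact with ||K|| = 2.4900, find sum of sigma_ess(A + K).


By Weyl's theorem, the essential spectrum is invariant under compact perturbations.
sigma_ess(A + K) = sigma_ess(A) = {-3, 1, 2, 4}
Sum = -3 + 1 + 2 + 4 = 4

4


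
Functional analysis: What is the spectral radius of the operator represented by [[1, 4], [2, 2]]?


For a 2x2 matrix, eigenvalues satisfy lambda^2 - (trace)*lambda + det = 0
trace = 1 + 2 = 3
det = 1*2 - 4*2 = -6
discriminant = 3^2 - 4*(-6) = 33
spectral radius = max |eigenvalue| = 4.3723

4.3723


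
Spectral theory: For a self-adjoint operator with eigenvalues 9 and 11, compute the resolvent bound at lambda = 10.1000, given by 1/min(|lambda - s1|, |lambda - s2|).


dist(10.1000, {9, 11}) = min(|10.1000 - 9|, |10.1000 - 11|)
= min(1.1000, 0.9000) = 0.9000
Resolvent bound = 1/0.9000 = 1.1111

1.1111


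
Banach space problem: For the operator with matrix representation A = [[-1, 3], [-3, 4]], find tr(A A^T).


trace(A * A^T) = sum of squares of all entries
= (-1)^2 + 3^2 + (-3)^2 + 4^2
= 1 + 9 + 9 + 16
= 35

35


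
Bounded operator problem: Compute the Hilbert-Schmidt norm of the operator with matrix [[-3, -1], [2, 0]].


The Hilbert-Schmidt norm is sqrt(sum of squares of all entries).
Sum of squares = (-3)^2 + (-1)^2 + 2^2 + 0^2
= 9 + 1 + 4 + 0 = 14
||T||_HS = sqrt(14) = 3.7417

3.7417


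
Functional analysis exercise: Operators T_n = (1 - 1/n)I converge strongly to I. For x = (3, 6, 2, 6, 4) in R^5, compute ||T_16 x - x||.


T_16 x - x = (1 - 1/16)x - x = -x/16
||x|| = sqrt(101) = 10.0499
||T_16 x - x|| = ||x||/16 = 10.0499/16 = 0.6281

0.6281


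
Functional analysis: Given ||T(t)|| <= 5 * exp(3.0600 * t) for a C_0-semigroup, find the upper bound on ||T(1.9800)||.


||T(1.9800)|| <= 5 * exp(3.0600 * 1.9800)
= 5 * exp(6.0588)
= 5 * 427.8617
= 2139.3085

2139.3085


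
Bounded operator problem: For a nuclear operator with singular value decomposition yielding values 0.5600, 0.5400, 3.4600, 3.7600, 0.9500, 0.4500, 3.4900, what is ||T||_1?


The nuclear norm is the sum of all singular values.
||T||_1 = 0.5600 + 0.5400 + 3.4600 + 3.7600 + 0.9500 + 0.4500 + 3.4900
= 13.2100

13.2100


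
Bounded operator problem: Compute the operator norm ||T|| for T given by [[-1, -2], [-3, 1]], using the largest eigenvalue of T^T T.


A^T A = [[10, -1], [-1, 5]]
trace(A^T A) = 15, det(A^T A) = 49
discriminant = 15^2 - 4*49 = 29
Largest eigenvalue of A^T A = (trace + sqrt(disc))/2 = 10.1926
||T|| = sqrt(10.1926) = 3.1926

3.1926


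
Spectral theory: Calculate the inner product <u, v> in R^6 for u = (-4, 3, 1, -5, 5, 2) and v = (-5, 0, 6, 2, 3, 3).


Computing the standard inner product <u, v> = sum u_i * v_i
= -4*-5 + 3*0 + 1*6 + -5*2 + 5*3 + 2*3
= 20 + 0 + 6 + -10 + 15 + 6
= 37

37


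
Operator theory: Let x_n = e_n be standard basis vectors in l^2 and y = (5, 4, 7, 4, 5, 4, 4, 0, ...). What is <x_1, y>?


x_1 = e_1 is the standard basis vector with 1 in position 1.
<x_1, y> = y_1 = 5
As n -> infinity, <x_n, y> -> 0, confirming weak convergence of (x_n) to 0.

5


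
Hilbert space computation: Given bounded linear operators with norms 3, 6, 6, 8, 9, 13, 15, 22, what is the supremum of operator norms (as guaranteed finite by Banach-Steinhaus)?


By the Uniform Boundedness Principle, the supremum of norms is finite.
sup_k ||T_k|| = max(3, 6, 6, 8, 9, 13, 15, 22) = 22

22


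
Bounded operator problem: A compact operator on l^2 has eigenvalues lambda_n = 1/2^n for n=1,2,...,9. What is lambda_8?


The eigenvalue formula gives lambda_8 = 1/2^8
= 1/256
= 0.0039

0.0039


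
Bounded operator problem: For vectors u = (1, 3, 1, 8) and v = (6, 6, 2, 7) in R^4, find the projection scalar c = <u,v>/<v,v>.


Computing <u,v> = 1*6 + 3*6 + 1*2 + 8*7 = 82
Computing <v,v> = 6^2 + 6^2 + 2^2 + 7^2 = 125
Projection coefficient = 82/125 = 0.6560

0.6560


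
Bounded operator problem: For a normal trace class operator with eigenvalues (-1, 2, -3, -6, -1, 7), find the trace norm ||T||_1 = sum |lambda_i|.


For a normal operator, singular values equal |eigenvalues|.
Trace norm = sum |lambda_i| = 1 + 2 + 3 + 6 + 1 + 7
= 20

20


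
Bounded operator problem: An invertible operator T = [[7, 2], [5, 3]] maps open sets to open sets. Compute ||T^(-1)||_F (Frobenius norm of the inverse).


det(T) = 7*3 - 2*5 = 11
T^(-1) = (1/11) * [[3, -2], [-5, 7]] = [[0.2727, -0.1818], [-0.4545, 0.6364]]
||T^(-1)||_F^2 = 0.2727^2 + (-0.1818)^2 + (-0.4545)^2 + 0.6364^2 = 0.7190
||T^(-1)||_F = sqrt(0.7190) = 0.8479

0.8479


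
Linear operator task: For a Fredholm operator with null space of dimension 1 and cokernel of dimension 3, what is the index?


The Fredholm index is defined as ind(T) = dim(ker T) - dim(coker T)
= 1 - 3
= -2

-2


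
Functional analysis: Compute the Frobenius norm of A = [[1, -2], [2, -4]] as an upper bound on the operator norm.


||A||_F^2 = sum a_ij^2
= 1^2 + (-2)^2 + 2^2 + (-4)^2
= 1 + 4 + 4 + 16 = 25
||A||_F = sqrt(25) = 5.0000

5.0000


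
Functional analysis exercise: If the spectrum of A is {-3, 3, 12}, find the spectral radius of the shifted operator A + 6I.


Spectrum of A + 6I = {3, 9, 18}
Spectral radius = max |lambda| over the shifted spectrum
= max(3, 9, 18) = 18

18


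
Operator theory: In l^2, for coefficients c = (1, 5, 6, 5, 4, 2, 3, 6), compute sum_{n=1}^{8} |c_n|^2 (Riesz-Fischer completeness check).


sum |c_n|^2 = 1^2 + 5^2 + 6^2 + 5^2 + 4^2 + 2^2 + 3^2 + 6^2
= 1 + 25 + 36 + 25 + 16 + 4 + 9 + 36
= 152

152


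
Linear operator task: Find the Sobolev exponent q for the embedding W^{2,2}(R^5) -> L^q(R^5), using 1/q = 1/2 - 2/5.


Using the Sobolev embedding formula: 1/q = 1/p - k/n
1/q = 1/2 - 2/5 = 1/10
q = 1/(1/10) = 10

10.0000


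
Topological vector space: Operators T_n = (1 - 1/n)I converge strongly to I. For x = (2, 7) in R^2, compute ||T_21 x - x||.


T_21 x - x = (1 - 1/21)x - x = -x/21
||x|| = sqrt(53) = 7.2801
||T_21 x - x|| = ||x||/21 = 7.2801/21 = 0.3467

0.3467


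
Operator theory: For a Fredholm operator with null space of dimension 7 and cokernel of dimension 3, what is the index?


The Fredholm index is defined as ind(T) = dim(ker T) - dim(coker T)
= 7 - 3
= 4

4


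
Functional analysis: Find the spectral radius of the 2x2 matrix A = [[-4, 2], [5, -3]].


For a 2x2 matrix, eigenvalues satisfy lambda^2 - (trace)*lambda + det = 0
trace = -4 + -3 = -7
det = -4*-3 - 2*5 = 2
discriminant = (-7)^2 - 4*(2) = 41
spectral radius = max |eigenvalue| = 6.7016

6.7016


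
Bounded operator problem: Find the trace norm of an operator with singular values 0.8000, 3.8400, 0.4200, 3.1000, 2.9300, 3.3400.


The nuclear norm is the sum of all singular values.
||T||_1 = 0.8000 + 3.8400 + 0.4200 + 3.1000 + 2.9300 + 3.3400
= 14.4300

14.4300


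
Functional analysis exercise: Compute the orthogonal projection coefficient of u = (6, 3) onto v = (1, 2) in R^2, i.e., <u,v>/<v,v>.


Computing <u,v> = 6*1 + 3*2 = 12
Computing <v,v> = 1^2 + 2^2 = 5
Projection coefficient = 12/5 = 2.4000

2.4000


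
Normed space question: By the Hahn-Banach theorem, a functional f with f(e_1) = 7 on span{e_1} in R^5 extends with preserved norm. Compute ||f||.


The norm of f is given by ||f|| = sup_{||x||=1} |f(x)|.
On span{e_1}, ||e_1|| = 1, so ||f|| = |f(e_1)| / ||e_1||
= |7| / 1 = 7.0000

7.0000


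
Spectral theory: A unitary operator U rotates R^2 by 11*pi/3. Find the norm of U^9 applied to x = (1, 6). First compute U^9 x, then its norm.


U is a rotation by theta = 11*pi/3
U^9 = rotation by 9*theta = 99*pi/3 = 3*pi/3 (mod 2*pi)
cos(3*pi/3) = -1.0000, sin(3*pi/3) = 0.0000
U^9 x = (-1.0000 * 1 - 0.0000 * 6, 0.0000 * 1 + -1.0000 * 6)
= (-1.0000, -6.0000)
||U^9 x|| = sqrt((-1.0000)^2 + (-6.0000)^2) = sqrt(37.0000) = 6.0828

6.0828


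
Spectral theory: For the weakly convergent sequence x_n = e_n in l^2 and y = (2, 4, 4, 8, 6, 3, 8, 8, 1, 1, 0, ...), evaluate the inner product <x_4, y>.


x_4 = e_4 is the standard basis vector with 1 in position 4.
<x_4, y> = y_4 = 8
As n -> infinity, <x_n, y> -> 0, confirming weak convergence of (x_n) to 0.

8


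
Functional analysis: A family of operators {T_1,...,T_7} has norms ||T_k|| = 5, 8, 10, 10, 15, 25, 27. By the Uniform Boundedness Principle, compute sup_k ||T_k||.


By the Uniform Boundedness Principle, the supremum of norms is finite.
sup_k ||T_k|| = max(5, 8, 10, 10, 15, 25, 27) = 27

27


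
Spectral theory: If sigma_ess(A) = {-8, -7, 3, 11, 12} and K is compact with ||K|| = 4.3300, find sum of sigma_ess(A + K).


By Weyl's theorem, the essential spectrum is invariant under compact perturbations.
sigma_ess(A + K) = sigma_ess(A) = {-8, -7, 3, 11, 12}
Sum = -8 + -7 + 3 + 11 + 12 = 11

11


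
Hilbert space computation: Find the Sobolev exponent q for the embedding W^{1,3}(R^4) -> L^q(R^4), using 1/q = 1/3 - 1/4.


Using the Sobolev embedding formula: 1/q = 1/p - k/n
1/q = 1/3 - 1/4 = 1/12
q = 1/(1/12) = 12

12.0000


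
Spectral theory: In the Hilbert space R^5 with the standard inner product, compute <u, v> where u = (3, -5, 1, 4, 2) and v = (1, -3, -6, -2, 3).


Computing the standard inner product <u, v> = sum u_i * v_i
= 3*1 + -5*-3 + 1*-6 + 4*-2 + 2*3
= 3 + 15 + -6 + -8 + 6
= 10

10


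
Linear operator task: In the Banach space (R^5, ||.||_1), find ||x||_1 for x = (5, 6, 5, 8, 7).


The l^1 norm equals the sum of absolute values of all components.
||x||_1 = 5 + 6 + 5 + 8 + 7
= 31

31.0000


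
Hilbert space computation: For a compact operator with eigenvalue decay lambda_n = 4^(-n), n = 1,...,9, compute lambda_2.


The eigenvalue formula gives lambda_2 = 1/4^2
= 1/16
= 0.0625

0.0625


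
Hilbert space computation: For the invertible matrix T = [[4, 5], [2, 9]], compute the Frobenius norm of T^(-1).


det(T) = 4*9 - 5*2 = 26
T^(-1) = (1/26) * [[9, -5], [-2, 4]] = [[0.3462, -0.1923], [-0.0769, 0.1538]]
||T^(-1)||_F^2 = 0.3462^2 + (-0.1923)^2 + (-0.0769)^2 + 0.1538^2 = 0.1864
||T^(-1)||_F = sqrt(0.1864) = 0.4317

0.4317


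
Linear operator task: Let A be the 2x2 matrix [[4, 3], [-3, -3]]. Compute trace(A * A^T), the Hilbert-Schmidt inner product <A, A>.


trace(A * A^T) = sum of squares of all entries
= 4^2 + 3^2 + (-3)^2 + (-3)^2
= 16 + 9 + 9 + 9
= 43

43


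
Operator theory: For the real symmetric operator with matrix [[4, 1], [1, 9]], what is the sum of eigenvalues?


For a self-adjoint (symmetric) matrix, the eigenvalues are real.
The sum of eigenvalues equals the trace of the matrix.
trace = 4 + 9 = 13

13


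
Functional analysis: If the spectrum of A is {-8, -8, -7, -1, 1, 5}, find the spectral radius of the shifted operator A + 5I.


Spectrum of A + 5I = {-3, -3, -2, 4, 6, 10}
Spectral radius = max |lambda| over the shifted spectrum
= max(3, 3, 2, 4, 6, 10) = 10

10


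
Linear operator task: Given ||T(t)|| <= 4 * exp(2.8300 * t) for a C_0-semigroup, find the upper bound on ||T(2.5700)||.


||T(2.5700)|| <= 4 * exp(2.8300 * 2.5700)
= 4 * exp(7.2731)
= 4 * 1441.0107
= 5764.0427

5764.0427


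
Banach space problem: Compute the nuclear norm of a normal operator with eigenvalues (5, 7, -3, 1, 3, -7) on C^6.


For a normal operator, singular values equal |eigenvalues|.
Trace norm = sum |lambda_i| = 5 + 7 + 3 + 1 + 3 + 7
= 26

26


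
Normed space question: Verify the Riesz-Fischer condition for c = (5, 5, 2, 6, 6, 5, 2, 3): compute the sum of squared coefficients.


sum |c_n|^2 = 5^2 + 5^2 + 2^2 + 6^2 + 6^2 + 5^2 + 2^2 + 3^2
= 25 + 25 + 4 + 36 + 36 + 25 + 4 + 9
= 164

164


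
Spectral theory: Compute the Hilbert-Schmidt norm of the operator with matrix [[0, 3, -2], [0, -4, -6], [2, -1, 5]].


The Hilbert-Schmidt norm is sqrt(sum of squares of all entries).
Sum of squares = 0^2 + 3^2 + (-2)^2 + 0^2 + (-4)^2 + (-6)^2 + 2^2 + (-1)^2 + 5^2
= 0 + 9 + 4 + 0 + 16 + 36 + 4 + 1 + 25 = 95
||T||_HS = sqrt(95) = 9.7468

9.7468


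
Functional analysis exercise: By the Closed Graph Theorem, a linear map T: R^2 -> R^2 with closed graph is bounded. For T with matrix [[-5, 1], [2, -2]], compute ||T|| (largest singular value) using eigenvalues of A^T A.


A^T A = [[29, -9], [-9, 5]]
trace(A^T A) = 34, det(A^T A) = 64
discriminant = 34^2 - 4*64 = 900
Largest eigenvalue of A^T A = (trace + sqrt(disc))/2 = 32.0000
||T|| = sqrt(32.0000) = 5.6569

5.6569


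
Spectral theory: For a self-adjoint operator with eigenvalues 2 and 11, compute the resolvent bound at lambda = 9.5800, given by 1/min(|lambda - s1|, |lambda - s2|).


dist(9.5800, {2, 11}) = min(|9.5800 - 2|, |9.5800 - 11|)
= min(7.5800, 1.4200) = 1.4200
Resolvent bound = 1/1.4200 = 0.7042

0.7042


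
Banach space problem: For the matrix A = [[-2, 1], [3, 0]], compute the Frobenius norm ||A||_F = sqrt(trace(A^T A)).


||A||_F^2 = sum a_ij^2
= (-2)^2 + 1^2 + 3^2 + 0^2
= 4 + 1 + 9 + 0 = 14
||A||_F = sqrt(14) = 3.7417

3.7417


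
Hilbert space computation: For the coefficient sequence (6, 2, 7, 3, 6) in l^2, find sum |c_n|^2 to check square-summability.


sum |c_n|^2 = 6^2 + 2^2 + 7^2 + 3^2 + 6^2
= 36 + 4 + 49 + 9 + 36
= 134

134


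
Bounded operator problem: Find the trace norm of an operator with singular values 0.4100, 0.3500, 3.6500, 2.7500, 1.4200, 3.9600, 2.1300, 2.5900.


The nuclear norm is the sum of all singular values.
||T||_1 = 0.4100 + 0.3500 + 3.6500 + 2.7500 + 1.4200 + 3.9600 + 2.1300 + 2.5900
= 17.2600

17.2600


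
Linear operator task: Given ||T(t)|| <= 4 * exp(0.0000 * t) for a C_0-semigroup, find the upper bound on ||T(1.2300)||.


||T(1.2300)|| <= 4 * exp(0.0000 * 1.2300)
= 4 * exp(0.0000)
= 4 * 1.0000
= 4.0000

4.0000


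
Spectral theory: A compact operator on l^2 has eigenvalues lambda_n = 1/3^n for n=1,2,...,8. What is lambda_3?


The eigenvalue formula gives lambda_3 = 1/3^3
= 1/27
= 0.0370

0.0370


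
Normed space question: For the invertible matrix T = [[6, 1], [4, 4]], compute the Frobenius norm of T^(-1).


det(T) = 6*4 - 1*4 = 20
T^(-1) = (1/20) * [[4, -1], [-4, 6]] = [[0.2000, -0.0500], [-0.2000, 0.3000]]
||T^(-1)||_F^2 = 0.2000^2 + (-0.0500)^2 + (-0.2000)^2 + 0.3000^2 = 0.1725
||T^(-1)||_F = sqrt(0.1725) = 0.4153

0.4153


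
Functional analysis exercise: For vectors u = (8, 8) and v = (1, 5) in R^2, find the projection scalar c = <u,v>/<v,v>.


Computing <u,v> = 8*1 + 8*5 = 48
Computing <v,v> = 1^2 + 5^2 = 26
Projection coefficient = 48/26 = 1.8462

1.8462


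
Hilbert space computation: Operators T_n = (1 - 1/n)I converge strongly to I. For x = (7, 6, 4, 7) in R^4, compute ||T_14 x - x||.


T_14 x - x = (1 - 1/14)x - x = -x/14
||x|| = sqrt(150) = 12.2474
||T_14 x - x|| = ||x||/14 = 12.2474/14 = 0.8748

0.8748


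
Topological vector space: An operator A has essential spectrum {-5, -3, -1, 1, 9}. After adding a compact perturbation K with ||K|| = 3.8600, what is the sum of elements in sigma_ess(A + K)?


By Weyl's theorem, the essential spectrum is invariant under compact perturbations.
sigma_ess(A + K) = sigma_ess(A) = {-5, -3, -1, 1, 9}
Sum = -5 + -3 + -1 + 1 + 9 = 1

1
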